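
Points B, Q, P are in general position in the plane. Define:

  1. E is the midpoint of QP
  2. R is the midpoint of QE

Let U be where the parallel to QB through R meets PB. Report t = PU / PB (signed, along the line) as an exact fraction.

Choose coordinates B = (0, 0), Q = (1, 0), P = (0, 1).
1. E is the midpoint of QP ⇒ E = (1/2, 1/2)
2. R is the midpoint of QE ⇒ R = (3/4, 1/4)
through R parallel to QB: direction (-1, 0); meets PB at U = (0, 1/4)
U = P + t·(B−P) with t = 3/4

t = 3/4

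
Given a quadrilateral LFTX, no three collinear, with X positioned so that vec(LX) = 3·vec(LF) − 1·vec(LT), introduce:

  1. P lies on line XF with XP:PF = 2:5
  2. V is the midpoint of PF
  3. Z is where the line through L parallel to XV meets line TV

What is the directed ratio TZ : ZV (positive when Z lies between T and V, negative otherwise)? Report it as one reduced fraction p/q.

Set L = (0, 0), F = (1, 0), T = (0, 1), X = (3, -1); any affine frame gives the same invariant.
1. P lies on line XF with XP:PF = 2:5 ⇒ P = (17/7, -5/7)
2. V is the midpoint of PF ⇒ V = (12/7, -5/14)
3. Z is where the line through L parallel to XV meets line TV ⇒ Z = (24/7, -12/7)
Z = T + t·(V−T) with t = 2, so TZ:ZV = t:(1−t) = 2:-1

TZ:ZV = -2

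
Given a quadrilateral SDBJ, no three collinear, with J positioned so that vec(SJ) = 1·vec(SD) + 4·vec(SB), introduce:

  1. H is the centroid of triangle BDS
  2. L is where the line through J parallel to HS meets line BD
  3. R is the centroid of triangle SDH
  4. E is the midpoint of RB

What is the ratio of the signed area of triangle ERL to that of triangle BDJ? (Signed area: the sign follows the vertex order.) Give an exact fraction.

[ERL]:[BDJ] = -1/18

Set S = (0, 0), D = (1, 0), B = (0, 1), J = (1, 4); any affine frame gives the same invariant.
1. H is the centroid of triangle BDS ⇒ H = (1/3, 1/3)
2. L is where the line through J parallel to HS meets line BD ⇒ L = (-1, 2)
3. R is the centroid of triangle SDH ⇒ R = (4/9, 1/9)
4. E is the midpoint of RB ⇒ E = (2/9, 5/9)
2·[ERL] = -2/9, 2·[BDJ] = 4
[ERL]:[BDJ] = -2/9:4 = -1/18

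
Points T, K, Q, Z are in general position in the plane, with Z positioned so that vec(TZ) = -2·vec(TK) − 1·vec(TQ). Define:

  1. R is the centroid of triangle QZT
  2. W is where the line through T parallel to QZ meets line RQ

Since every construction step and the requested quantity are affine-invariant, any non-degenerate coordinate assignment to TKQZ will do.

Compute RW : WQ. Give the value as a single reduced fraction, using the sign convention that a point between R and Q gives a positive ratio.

Assign T = (0, 0), K = (1, 0), Q = (0, 1), Z = (-2, -1) — the answer is frame-independent, so this choice is without loss of generality.
1. R is the centroid of triangle QZT ⇒ R = (-2/3, 0)
2. W is where the line through T parallel to QZ meets line RQ ⇒ W = (-2, -2)
W = R + t·(Q−R) with t = -2, so RW:WQ = t:(1−t) = -2:3

RW:WQ = -2/3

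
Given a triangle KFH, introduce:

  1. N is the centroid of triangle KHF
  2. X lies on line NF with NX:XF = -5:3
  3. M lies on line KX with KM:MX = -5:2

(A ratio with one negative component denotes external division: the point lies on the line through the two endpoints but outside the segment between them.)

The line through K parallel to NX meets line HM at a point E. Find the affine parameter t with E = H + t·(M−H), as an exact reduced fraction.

Assign K = (0, 0), F = (1, 0), H = (0, 1) — the answer is frame-independent, so this choice is without loss of generality.
1. N is the centroid of triangle KHF ⇒ N = (1/3, 1/3)
2. X lies on line NF with NX:XF = -5:3 ⇒ X = (2, -1/2)
3. M lies on line KX with KM:MX = -5:2 ⇒ M = (10/3, -5/6)
through K parallel to NX: direction (5/3, -5/6); meets HM at E = (20, -10)
E = H + t·(M−H) with t = 6

t = 6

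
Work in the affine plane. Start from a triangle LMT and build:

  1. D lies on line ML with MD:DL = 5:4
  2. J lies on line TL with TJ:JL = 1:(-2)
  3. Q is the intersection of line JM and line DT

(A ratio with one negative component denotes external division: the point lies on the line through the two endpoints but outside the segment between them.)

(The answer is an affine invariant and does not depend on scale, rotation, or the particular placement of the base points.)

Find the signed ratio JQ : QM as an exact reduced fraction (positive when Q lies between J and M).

Set L = (0, 0), M = (1, 0), T = (0, 1); any affine frame gives the same invariant.
1. D lies on line ML with MD:DL = 5:4 ⇒ D = (4/9, 0)
2. J lies on line TL with TJ:JL = 1:(-2) ⇒ J = (0, 2)
3. Q is the intersection of line JM and line DT ⇒ Q = (-4, 10)
Q = J + t·(M−J) with t = -4, so JQ:QM = t:(1−t) = -4:5

JQ:QM = -4/5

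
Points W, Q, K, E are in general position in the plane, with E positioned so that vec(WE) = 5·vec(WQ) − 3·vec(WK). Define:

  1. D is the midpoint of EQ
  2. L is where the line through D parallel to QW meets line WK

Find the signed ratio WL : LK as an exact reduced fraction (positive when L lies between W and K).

WL:LK = -3/5

Assign W = (0, 0), Q = (1, 0), K = (0, 1), E = (5, -3) — the answer is frame-independent, so this choice is without loss of generality.
1. D is the midpoint of EQ ⇒ D = (3, -3/2)
2. L is where the line through D parallel to QW meets line WK ⇒ L = (0, -3/2)
L = W + t·(K−W) with t = -3/2, so WL:LK = t:(1−t) = -3/2:5/2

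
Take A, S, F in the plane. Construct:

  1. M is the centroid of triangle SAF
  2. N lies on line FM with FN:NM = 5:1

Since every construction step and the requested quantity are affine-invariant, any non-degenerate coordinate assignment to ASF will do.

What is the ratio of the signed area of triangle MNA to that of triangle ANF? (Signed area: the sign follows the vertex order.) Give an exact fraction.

[MNA]:[ANF] = 1/5

Choose coordinates A = (0, 0), S = (1, 0), F = (0, 1).
1. M is the centroid of triangle SAF ⇒ M = (1/3, 1/3)
2. N lies on line FM with FN:NM = 5:1 ⇒ N = (5/18, 4/9)
2·[MNA] = 1/18, 2·[ANF] = 5/18
[MNA]:[ANF] = 1/18:5/18 = 1/5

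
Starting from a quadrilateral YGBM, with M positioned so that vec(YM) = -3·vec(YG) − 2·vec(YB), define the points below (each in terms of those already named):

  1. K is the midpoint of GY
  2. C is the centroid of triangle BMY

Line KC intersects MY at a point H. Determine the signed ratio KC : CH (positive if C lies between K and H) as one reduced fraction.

KC:CH = -2

Set Y = (0, 0), G = (1, 0), B = (0, 1), M = (-3, -2); any affine frame gives the same invariant.
1. K is the midpoint of GY ⇒ K = (1/2, 0)
2. C is the centroid of triangle BMY ⇒ C = (-1, -1/3)
line KC meets MY at H = (-1/4, -1/6)
C = K + t·(H−K) with t = 2, so KC:CH = 2:-1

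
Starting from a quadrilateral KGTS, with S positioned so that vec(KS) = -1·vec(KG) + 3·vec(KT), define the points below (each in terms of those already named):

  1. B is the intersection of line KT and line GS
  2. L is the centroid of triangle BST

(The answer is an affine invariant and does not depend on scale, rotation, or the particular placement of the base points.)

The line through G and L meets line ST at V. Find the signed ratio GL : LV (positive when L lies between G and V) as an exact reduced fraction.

Assign K = (0, 0), G = (1, 0), T = (0, 1), S = (-1, 3) — the answer is frame-independent, so this choice is without loss of generality.
1. B is the intersection of line KT and line GS ⇒ B = (0, 3/2)
2. L is the centroid of triangle BST ⇒ L = (-1/3, 11/6)
line GL meets ST at V = (-3/5, 11/5)
L = G + t·(V−G) with t = 5/6, so GL:LV = 5/6:1/6

GL:LV = 5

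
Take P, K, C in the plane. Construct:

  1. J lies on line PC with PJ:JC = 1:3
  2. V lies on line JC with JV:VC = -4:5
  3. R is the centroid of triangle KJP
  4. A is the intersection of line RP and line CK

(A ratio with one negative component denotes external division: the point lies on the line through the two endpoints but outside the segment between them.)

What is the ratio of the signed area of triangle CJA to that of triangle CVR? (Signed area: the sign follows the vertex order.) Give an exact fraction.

[CJA]:[CVR] = 12/25

Assign P = (0, 0), K = (1, 0), C = (0, 1) — the answer is frame-independent, so this choice is without loss of generality.
1. J lies on line PC with PJ:JC = 1:3 ⇒ J = (0, 1/4)
2. V lies on line JC with JV:VC = -4:5 ⇒ V = (0, -11/4)
3. R is the centroid of triangle KJP ⇒ R = (1/3, 1/12)
4. A is the intersection of line RP and line CK ⇒ A = (4/5, 1/5)
2·[CJA] = 3/5, 2·[CVR] = 5/4
[CJA]:[CVR] = 3/5:5/4 = 12/25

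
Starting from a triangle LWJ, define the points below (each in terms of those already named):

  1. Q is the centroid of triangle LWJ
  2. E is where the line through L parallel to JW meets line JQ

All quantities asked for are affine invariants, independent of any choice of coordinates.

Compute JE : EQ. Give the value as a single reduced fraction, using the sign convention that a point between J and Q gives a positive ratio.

JE:EQ = -3/2

Set L = (0, 0), W = (1, 0), J = (0, 1); any affine frame gives the same invariant.
1. Q is the centroid of triangle LWJ ⇒ Q = (1/3, 1/3)
2. E is where the line through L parallel to JW meets line JQ ⇒ E = (1, -1)
E = J + t·(Q−J) with t = 3, so JE:EQ = t:(1−t) = 3:-2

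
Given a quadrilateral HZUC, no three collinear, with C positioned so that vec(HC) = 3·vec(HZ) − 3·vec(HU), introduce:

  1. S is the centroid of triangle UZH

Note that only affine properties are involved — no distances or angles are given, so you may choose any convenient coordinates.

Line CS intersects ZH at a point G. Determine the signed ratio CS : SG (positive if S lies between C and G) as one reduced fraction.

Work in coordinates with H = (0, 0), Z = (1, 0), U = (0, 1), C = (3, -3).
1. S is the centroid of triangle UZH ⇒ S = (1/3, 1/3)
line CS meets ZH at G = (3/5, 0)
S = C + t·(G−C) with t = 10/9, so CS:SG = 10/9:-1/9

CS:SG = -10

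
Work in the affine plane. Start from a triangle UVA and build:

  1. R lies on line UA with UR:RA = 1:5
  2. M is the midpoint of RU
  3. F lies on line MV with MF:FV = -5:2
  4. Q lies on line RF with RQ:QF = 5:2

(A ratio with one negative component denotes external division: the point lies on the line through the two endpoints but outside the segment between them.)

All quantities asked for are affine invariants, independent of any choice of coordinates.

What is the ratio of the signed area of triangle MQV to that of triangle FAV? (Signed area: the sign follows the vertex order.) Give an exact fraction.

Set U = (0, 0), V = (1, 0), A = (0, 1); any affine frame gives the same invariant.
1. R lies on line UA with UR:RA = 1:5 ⇒ R = (0, 1/6)
2. M is the midpoint of RU ⇒ M = (0, 1/12)
3. F lies on line MV with MF:FV = -5:2 ⇒ F = (5/3, -1/18)
4. Q lies on line RF with RQ:QF = 5:2 ⇒ Q = (25/21, 1/126)
2·[MQV] = -1/42, 2·[FAV] = 11/18
[MQV]:[FAV] = -1/42:11/18 = -3/77

[MQV]:[FAV] = -3/77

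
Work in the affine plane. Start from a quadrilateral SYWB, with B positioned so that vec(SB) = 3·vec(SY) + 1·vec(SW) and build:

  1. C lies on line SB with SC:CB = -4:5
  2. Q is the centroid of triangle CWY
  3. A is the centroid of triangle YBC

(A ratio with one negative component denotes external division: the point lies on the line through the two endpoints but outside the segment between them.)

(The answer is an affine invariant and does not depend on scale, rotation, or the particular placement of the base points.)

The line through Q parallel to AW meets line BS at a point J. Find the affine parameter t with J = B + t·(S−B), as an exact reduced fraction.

Choose coordinates S = (0, 0), Y = (1, 0), W = (0, 1), B = (3, 1).
1. C lies on line SB with SC:CB = -4:5 ⇒ C = (-12, -4)
2. Q is the centroid of triangle CWY ⇒ Q = (-11/3, -1)
3. A is the centroid of triangle YBC ⇒ A = (-8/3, -1)
through Q parallel to AW: direction (8/3, 2); meets BS at J = (-21/5, -7/5)
J = B + t·(S−B) with t = 12/5

t = 12/5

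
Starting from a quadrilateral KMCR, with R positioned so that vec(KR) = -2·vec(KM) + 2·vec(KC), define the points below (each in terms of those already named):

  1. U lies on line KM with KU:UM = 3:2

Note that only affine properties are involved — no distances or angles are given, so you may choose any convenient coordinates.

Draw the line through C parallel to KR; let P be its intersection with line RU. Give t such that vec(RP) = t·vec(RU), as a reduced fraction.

t = 5/3

Assign K = (0, 0), M = (1, 0), C = (0, 1), R = (-2, 2) — the answer is frame-independent, so this choice is without loss of generality.
1. U lies on line KM with KU:UM = 3:2 ⇒ U = (3/5, 0)
through C parallel to KR: direction (-2, 2); meets RU at P = (7/3, -4/3)
P = R + t·(U−R) with t = 5/3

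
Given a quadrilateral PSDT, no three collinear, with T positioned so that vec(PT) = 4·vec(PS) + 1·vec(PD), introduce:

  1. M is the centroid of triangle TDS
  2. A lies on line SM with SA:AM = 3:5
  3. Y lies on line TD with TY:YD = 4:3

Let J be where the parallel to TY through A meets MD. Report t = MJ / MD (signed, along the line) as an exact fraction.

t = -5/4

Choose coordinates P = (0, 0), S = (1, 0), D = (0, 1), T = (4, 1).
1. M is the centroid of triangle TDS ⇒ M = (5/3, 2/3)
2. A lies on line SM with SA:AM = 3:5 ⇒ A = (5/4, 1/4)
3. Y lies on line TD with TY:YD = 4:3 ⇒ Y = (12/7, 1)
through A parallel to TY: direction (-16/7, 0); meets MD at J = (15/4, 1/4)
J = M + t·(D−M) with t = -5/4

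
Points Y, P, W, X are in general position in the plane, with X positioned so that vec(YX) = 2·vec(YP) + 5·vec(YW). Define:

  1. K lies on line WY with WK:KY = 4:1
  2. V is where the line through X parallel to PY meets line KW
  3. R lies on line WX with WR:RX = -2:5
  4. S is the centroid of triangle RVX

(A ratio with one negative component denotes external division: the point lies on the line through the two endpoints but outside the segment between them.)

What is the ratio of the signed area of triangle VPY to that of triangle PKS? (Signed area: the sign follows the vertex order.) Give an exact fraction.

[VPY]:[PKS] = 225/118

Set Y = (0, 0), P = (1, 0), W = (0, 1), X = (2, 5); any affine frame gives the same invariant.
1. K lies on line WY with WK:KY = 4:1 ⇒ K = (0, 1/5)
2. V is where the line through X parallel to PY meets line KW ⇒ V = (0, 5)
3. R lies on line WX with WR:RX = -2:5 ⇒ R = (-4/3, -5/3)
4. S is the centroid of triangle RVX ⇒ S = (2/9, 25/9)
2·[VPY] = -5, 2·[PKS] = -118/45
[VPY]:[PKS] = -5:-118/45 = 225/118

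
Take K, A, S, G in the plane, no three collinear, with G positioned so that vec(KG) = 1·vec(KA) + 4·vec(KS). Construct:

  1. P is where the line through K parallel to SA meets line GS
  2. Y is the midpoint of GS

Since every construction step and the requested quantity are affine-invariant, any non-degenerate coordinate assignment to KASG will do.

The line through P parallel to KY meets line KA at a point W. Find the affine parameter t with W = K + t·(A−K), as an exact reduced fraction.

Choose coordinates K = (0, 0), A = (1, 0), S = (0, 1), G = (1, 4).
1. P is where the line through K parallel to SA meets line GS ⇒ P = (-1/4, 1/4)
2. Y is the midpoint of GS ⇒ Y = (1/2, 5/2)
through P parallel to KY: direction (1/2, 5/2); meets KA at W = (-3/10, 0)
W = K + t·(A−K) with t = -3/10

t = -3/10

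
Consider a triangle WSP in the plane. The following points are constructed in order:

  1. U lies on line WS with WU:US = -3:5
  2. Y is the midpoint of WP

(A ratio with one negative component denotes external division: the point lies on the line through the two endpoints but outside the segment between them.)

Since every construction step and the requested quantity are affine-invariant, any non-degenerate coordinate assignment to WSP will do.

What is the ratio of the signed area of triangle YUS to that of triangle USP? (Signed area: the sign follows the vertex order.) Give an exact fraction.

[YUS]:[USP] = 1/2

Choose coordinates W = (0, 0), S = (1, 0), P = (0, 1).
1. U lies on line WS with WU:US = -3:5 ⇒ U = (-3/2, 0)
2. Y is the midpoint of WP ⇒ Y = (0, 1/2)
2·[YUS] = 5/4, 2·[USP] = 5/2
[YUS]:[USP] = 5/4:5/2 = 1/2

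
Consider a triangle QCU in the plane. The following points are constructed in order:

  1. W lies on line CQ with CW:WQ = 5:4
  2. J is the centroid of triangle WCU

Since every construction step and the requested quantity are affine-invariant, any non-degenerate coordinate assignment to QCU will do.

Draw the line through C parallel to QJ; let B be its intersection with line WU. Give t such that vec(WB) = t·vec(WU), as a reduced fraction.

t = -5/17

Set Q = (0, 0), C = (1, 0), U = (0, 1); any affine frame gives the same invariant.
1. W lies on line CQ with CW:WQ = 5:4 ⇒ W = (4/9, 0)
2. J is the centroid of triangle WCU ⇒ J = (13/27, 1/3)
through C parallel to QJ: direction (13/27, 1/3); meets WU at B = (88/153, -5/17)
B = W + t·(U−W) with t = -5/17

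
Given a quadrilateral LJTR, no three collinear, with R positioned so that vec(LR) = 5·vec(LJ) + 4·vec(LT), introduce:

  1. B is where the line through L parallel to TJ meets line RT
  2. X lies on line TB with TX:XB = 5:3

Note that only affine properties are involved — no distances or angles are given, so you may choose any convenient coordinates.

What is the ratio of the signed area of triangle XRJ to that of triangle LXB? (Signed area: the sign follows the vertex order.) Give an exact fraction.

Choose coordinates L = (0, 0), J = (1, 0), T = (0, 1), R = (5, 4).
1. B is where the line through L parallel to TJ meets line RT ⇒ B = (-5/8, 5/8)
2. X lies on line TB with TX:XB = 5:3 ⇒ X = (-25/64, 49/64)
2·[XRJ] = -69/8, 2·[LXB] = 15/64
[XRJ]:[LXB] = -69/8:15/64 = -184/5

[XRJ]:[LXB] = -184/5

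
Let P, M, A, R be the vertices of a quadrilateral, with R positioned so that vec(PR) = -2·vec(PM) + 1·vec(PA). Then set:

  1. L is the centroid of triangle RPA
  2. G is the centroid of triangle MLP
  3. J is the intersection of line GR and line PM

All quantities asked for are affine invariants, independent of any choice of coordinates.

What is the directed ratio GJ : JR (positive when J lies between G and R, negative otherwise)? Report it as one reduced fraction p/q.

GJ:JR = -2/9

Work in coordinates with P = (0, 0), M = (1, 0), A = (0, 1), R = (-2, 1).
1. L is the centroid of triangle RPA ⇒ L = (-2/3, 2/3)
2. G is the centroid of triangle MLP ⇒ G = (1/9, 2/9)
3. J is the intersection of line GR and line PM ⇒ J = (5/7, 0)
J = G + t·(R−G) with t = -2/7, so GJ:JR = t:(1−t) = -2/7:9/7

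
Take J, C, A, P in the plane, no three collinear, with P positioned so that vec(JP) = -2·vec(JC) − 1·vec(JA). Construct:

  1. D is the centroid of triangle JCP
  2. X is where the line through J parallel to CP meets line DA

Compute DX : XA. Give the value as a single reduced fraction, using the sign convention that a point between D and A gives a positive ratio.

DX:XA = 2/9

Work in coordinates with J = (0, 0), C = (1, 0), A = (0, 1), P = (-2, -1).
1. D is the centroid of triangle JCP ⇒ D = (-1/3, -1/3)
2. X is where the line through J parallel to CP meets line DA ⇒ X = (-3/11, -1/11)
X = D + t·(A−D) with t = 2/11, so DX:XA = t:(1−t) = 2/11:9/11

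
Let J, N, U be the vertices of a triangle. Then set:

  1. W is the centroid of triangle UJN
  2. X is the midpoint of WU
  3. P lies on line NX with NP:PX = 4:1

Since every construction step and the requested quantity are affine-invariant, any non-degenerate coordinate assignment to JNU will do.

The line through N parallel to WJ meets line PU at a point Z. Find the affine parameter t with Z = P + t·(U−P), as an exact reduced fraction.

Work in coordinates with J = (0, 0), N = (1, 0), U = (0, 1).
1. W is the centroid of triangle UJN ⇒ W = (1/3, 1/3)
2. X is the midpoint of WU ⇒ X = (1/6, 2/3)
3. P lies on line NX with NP:PX = 4:1 ⇒ P = (1/3, 8/15)
through N parallel to WJ: direction (-1/3, -1/3); meets PU at Z = (5/6, -1/6)
Z = P + t·(U−P) with t = -3/2

t = -3/2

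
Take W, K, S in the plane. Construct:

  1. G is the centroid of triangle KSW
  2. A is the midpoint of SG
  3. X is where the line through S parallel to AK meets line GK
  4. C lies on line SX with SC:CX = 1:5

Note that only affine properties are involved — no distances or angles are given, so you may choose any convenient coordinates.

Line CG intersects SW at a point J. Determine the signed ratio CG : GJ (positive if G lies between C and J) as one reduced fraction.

CG:GJ = -1/6

Assign W = (0, 0), K = (1, 0), S = (0, 1) — the answer is frame-independent, so this choice is without loss of generality.
1. G is the centroid of triangle KSW ⇒ G = (1/3, 1/3)
2. A is the midpoint of SG ⇒ A = (1/6, 2/3)
3. X is where the line through S parallel to AK meets line GK ⇒ X = (5/3, -1/3)
4. C lies on line SX with SC:CX = 1:5 ⇒ C = (5/18, 7/9)
line CG meets SW at J = (0, 3)
G = C + t·(J−C) with t = -1/5, so CG:GJ = -1/5:6/5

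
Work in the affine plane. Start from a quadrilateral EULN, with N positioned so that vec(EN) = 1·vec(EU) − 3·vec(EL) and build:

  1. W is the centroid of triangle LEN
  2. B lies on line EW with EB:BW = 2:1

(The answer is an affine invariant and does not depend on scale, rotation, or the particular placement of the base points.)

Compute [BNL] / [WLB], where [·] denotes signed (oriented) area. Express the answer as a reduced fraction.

Choose coordinates E = (0, 0), U = (1, 0), L = (0, 1), N = (1, -3).
1. W is the centroid of triangle LEN ⇒ W = (1/3, -2/3)
2. B lies on line EW with EB:BW = 2:1 ⇒ B = (2/9, -4/9)
2·[BNL] = 5/9, 2·[WLB] = 1/9
[BNL]:[WLB] = 5/9:1/9 = 5

[BNL]:[WLB] = 5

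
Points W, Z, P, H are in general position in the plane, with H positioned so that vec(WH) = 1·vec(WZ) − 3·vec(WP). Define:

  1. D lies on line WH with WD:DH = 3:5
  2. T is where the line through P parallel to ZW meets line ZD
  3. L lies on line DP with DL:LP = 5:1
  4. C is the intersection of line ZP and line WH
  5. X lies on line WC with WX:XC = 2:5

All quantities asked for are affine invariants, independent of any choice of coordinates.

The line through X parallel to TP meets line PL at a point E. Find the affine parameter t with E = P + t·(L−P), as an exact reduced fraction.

t = 192/119

Set W = (0, 0), Z = (1, 0), P = (0, 1), H = (1, -3); any affine frame gives the same invariant.
1. D lies on line WH with WD:DH = 3:5 ⇒ D = (3/8, -9/8)
2. T is where the line through P parallel to ZW meets line ZD ⇒ T = (14/9, 1)
3. L lies on line DP with DL:LP = 5:1 ⇒ L = (1/16, 31/48)
4. C is the intersection of line ZP and line WH ⇒ C = (-1/2, 3/2)
5. X lies on line WC with WX:XC = 2:5 ⇒ X = (-1/7, 3/7)
through X parallel to TP: direction (-14/9, 0); meets PL at E = (12/119, 3/7)
E = P + t·(L−P) with t = 192/119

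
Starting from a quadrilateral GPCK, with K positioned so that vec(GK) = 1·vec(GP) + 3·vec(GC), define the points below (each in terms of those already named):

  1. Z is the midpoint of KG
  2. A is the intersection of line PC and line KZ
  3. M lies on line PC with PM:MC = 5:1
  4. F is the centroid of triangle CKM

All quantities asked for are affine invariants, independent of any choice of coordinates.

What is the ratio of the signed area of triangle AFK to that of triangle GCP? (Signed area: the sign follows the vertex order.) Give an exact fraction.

Work in coordinates with G = (0, 0), P = (1, 0), C = (0, 1), K = (1, 3).
1. Z is the midpoint of KG ⇒ Z = (1/2, 3/2)
2. A is the intersection of line PC and line KZ ⇒ A = (1/4, 3/4)
3. M lies on line PC with PM:MC = 5:1 ⇒ M = (1/6, 5/6)
4. F is the centroid of triangle CKM ⇒ F = (7/18, 29/18)
2·[AFK] = -1/3, 2·[GCP] = -1
[AFK]:[GCP] = -1/3:-1 = 1/3

[AFK]:[GCP] = 1/3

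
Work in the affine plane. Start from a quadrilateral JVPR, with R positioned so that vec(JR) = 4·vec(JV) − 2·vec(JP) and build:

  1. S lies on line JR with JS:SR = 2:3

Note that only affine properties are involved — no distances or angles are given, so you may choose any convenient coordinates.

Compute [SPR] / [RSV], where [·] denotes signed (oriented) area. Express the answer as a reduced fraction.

[SPR]:[RSV] = 2

Set J = (0, 0), V = (1, 0), P = (0, 1), R = (4, -2); any affine frame gives the same invariant.
1. S lies on line JR with JS:SR = 2:3 ⇒ S = (8/5, -4/5)
2·[SPR] = -12/5, 2·[RSV] = -6/5
[SPR]:[RSV] = -12/5:-6/5 = 2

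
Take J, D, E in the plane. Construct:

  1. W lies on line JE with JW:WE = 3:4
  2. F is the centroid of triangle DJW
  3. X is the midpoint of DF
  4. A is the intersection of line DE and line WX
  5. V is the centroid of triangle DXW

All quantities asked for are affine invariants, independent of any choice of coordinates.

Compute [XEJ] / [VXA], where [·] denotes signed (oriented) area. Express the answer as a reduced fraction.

[XEJ]:[VXA] = 364/11

Set J = (0, 0), D = (1, 0), E = (0, 1); any affine frame gives the same invariant.
1. W lies on line JE with JW:WE = 3:4 ⇒ W = (0, 3/7)
2. F is the centroid of triangle DJW ⇒ F = (1/3, 1/7)
3. X is the midpoint of DF ⇒ X = (2/3, 1/14)
4. A is the intersection of line DE and line WX ⇒ A = (16/13, -3/13)
5. V is the centroid of triangle DXW ⇒ V = (5/9, 1/6)
2·[XEJ] = 2/3, 2·[VXA] = 11/546
[XEJ]:[VXA] = 2/3:11/546 = 364/11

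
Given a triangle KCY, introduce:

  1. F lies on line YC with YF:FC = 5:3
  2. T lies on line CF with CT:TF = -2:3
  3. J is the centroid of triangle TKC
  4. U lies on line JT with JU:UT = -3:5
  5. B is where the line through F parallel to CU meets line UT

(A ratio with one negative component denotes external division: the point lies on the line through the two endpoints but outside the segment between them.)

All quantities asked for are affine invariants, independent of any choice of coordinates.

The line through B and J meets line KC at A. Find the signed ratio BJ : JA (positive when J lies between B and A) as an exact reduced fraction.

Choose coordinates K = (0, 0), C = (1, 0), Y = (0, 1).
1. F lies on line YC with YF:FC = 5:3 ⇒ F = (5/8, 3/8)
2. T lies on line CF with CT:TF = -2:3 ⇒ T = (7/4, -3/4)
3. J is the centroid of triangle TKC ⇒ J = (11/12, -1/4)
4. U lies on line JT with JU:UT = -3:5 ⇒ U = (-1/3, 1/2)
5. B is where the line through F parallel to CU meets line UT ⇒ B = (-11/8, 9/8)
line BJ meets KC at A = (1/2, 0)
J = B + t·(A−B) with t = 11/9, so BJ:JA = 11/9:-2/9

BJ:JA = -11/2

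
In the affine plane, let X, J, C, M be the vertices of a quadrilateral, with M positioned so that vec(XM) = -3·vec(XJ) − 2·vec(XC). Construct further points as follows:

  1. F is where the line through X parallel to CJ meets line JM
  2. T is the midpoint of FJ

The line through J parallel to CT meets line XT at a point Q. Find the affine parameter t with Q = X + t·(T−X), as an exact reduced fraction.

Assign X = (0, 0), J = (1, 0), C = (0, 1), M = (-3, -2) — the answer is frame-independent, so this choice is without loss of generality.
1. F is where the line through X parallel to CJ meets line JM ⇒ F = (1/3, -1/3)
2. T is the midpoint of FJ ⇒ T = (2/3, -1/6)
through J parallel to CT: direction (2/3, -7/6); meets XT at Q = (7/6, -7/24)
Q = X + t·(T−X) with t = 7/4

t = 7/4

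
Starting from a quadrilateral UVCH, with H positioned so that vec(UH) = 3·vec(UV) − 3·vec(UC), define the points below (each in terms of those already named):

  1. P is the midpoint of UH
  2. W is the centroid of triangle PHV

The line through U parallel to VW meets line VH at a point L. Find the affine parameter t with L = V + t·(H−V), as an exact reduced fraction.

Set U = (0, 0), V = (1, 0), C = (0, 1), H = (3, -3); any affine frame gives the same invariant.
1. P is the midpoint of UH ⇒ P = (3/2, -3/2)
2. W is the centroid of triangle PHV ⇒ W = (11/6, -3/2)
through U parallel to VW: direction (5/6, -3/2); meets VH at L = (-5, 9)
L = V + t·(H−V) with t = -3

t = -3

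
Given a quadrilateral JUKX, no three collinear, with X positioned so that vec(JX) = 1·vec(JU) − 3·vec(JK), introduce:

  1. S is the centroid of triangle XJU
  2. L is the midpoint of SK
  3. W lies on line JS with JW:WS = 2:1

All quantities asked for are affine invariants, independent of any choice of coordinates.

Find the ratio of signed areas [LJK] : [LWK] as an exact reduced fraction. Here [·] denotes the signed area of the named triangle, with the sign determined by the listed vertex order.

Assign J = (0, 0), U = (1, 0), K = (0, 1), X = (1, -3) — the answer is frame-independent, so this choice is without loss of generality.
1. S is the centroid of triangle XJU ⇒ S = (2/3, -1)
2. L is the midpoint of SK ⇒ L = (1/3, 0)
3. W lies on line JS with JW:WS = 2:1 ⇒ W = (4/9, -2/3)
2·[LJK] = -1/3, 2·[LWK] = -1/9
[LJK]:[LWK] = -1/3:-1/9 = 3

[LJK]:[LWK] = 3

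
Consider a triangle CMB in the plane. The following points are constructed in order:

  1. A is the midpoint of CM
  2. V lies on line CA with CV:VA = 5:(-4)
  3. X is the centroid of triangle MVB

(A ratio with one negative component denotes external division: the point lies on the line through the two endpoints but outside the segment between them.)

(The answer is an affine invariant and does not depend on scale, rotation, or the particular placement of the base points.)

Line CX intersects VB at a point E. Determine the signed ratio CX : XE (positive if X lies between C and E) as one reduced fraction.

Assign C = (0, 0), M = (1, 0), B = (0, 1) — the answer is frame-independent, so this choice is without loss of generality.
1. A is the midpoint of CM ⇒ A = (1/2, 0)
2. V lies on line CA with CV:VA = 5:(-4) ⇒ V = (5/2, 0)
3. X is the centroid of triangle MVB ⇒ X = (7/6, 1/3)
line CX meets VB at E = (35/24, 5/12)
X = C + t·(E−C) with t = 4/5, so CX:XE = 4/5:1/5

CX:XE = 4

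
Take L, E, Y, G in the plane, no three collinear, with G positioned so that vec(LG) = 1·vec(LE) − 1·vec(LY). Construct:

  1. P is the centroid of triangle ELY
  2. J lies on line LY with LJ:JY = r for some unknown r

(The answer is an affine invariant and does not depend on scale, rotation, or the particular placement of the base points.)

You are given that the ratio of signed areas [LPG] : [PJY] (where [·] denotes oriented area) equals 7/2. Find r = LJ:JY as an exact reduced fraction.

r = 3/4

Assign L = (0, 0), E = (1, 0), Y = (0, 1), G = (1, -1) — the answer is frame-independent, so this choice is without loss of generality.
1. P is the centroid of triangle ELY ⇒ P = (1/3, 1/3)
2. With LJ:JY = r, write λ = r/(r+1) so J = L + λ·(Y−L); J is affine-linear in λ
Every point depending on J is an affine combination of J and λ-independent points, so each such coordinate is linear in λ; the λ² term in each signed area is a multiple of (Y−L)×(Y−L) = 0, so 2·[LPG] and 2·[PJY] are each linear in λ. Evaluating at λ=0 and λ=1:
  2·[LPG] = -2/3,   2·[PJY] = 1/3·λ − 1/3
So [LPG]:[PJY] = (-2/3) / (1/3·λ − 1/3). Setting this equal to 7/2:
  -2/3 = 7/2·(1/3·λ − 1/3)  ⇒  λ = 3/7
Then r = λ/(1−λ) = (3/7)/(4/7) = 3/4. Check: with r = 3/4, J = (0, 3/7) and [LPG]:[PJY] = 7/2 as required.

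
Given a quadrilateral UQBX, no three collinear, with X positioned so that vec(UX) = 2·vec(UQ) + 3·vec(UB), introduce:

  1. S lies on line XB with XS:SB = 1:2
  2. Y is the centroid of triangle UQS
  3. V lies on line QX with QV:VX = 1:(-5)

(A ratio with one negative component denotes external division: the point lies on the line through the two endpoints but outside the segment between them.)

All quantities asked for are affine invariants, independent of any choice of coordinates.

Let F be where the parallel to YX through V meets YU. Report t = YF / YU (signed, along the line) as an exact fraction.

Set U = (0, 0), Q = (1, 0), B = (0, 1), X = (2, 3); any affine frame gives the same invariant.
1. S lies on line XB with XS:SB = 1:2 ⇒ S = (4/3, 7/3)
2. Y is the centroid of triangle UQS ⇒ Y = (7/9, 7/9)
3. V lies on line QX with QV:VX = 1:(-5) ⇒ V = (3/4, -3/4)
through V parallel to YX: direction (11/9, 20/9); meets YU at F = (31/12, 31/12)
F = Y + t·(U−Y) with t = -65/28

t = -65/28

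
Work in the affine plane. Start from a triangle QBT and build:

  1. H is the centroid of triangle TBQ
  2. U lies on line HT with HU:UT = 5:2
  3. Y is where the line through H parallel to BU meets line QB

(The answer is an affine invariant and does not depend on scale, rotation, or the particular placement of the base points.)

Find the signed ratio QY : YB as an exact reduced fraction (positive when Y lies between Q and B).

Set Q = (0, 0), B = (1, 0), T = (0, 1); any affine frame gives the same invariant.
1. H is the centroid of triangle TBQ ⇒ H = (1/3, 1/3)
2. U lies on line HT with HU:UT = 5:2 ⇒ U = (2/21, 17/21)
3. Y is where the line through H parallel to BU meets line QB ⇒ Y = (12/17, 0)
Y = Q + t·(B−Q) with t = 12/17, so QY:YB = t:(1−t) = 12/17:5/17

QY:YB = 12/5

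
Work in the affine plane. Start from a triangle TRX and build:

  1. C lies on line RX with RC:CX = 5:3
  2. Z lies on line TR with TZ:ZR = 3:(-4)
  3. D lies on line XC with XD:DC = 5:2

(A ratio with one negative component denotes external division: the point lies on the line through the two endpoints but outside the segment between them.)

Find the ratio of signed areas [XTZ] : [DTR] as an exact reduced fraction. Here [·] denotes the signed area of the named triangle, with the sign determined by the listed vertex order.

[XTZ]:[DTR] = -168/41

Choose coordinates T = (0, 0), R = (1, 0), X = (0, 1).
1. C lies on line RX with RC:CX = 5:3 ⇒ C = (3/8, 5/8)
2. Z lies on line TR with TZ:ZR = 3:(-4) ⇒ Z = (-3, 0)
3. D lies on line XC with XD:DC = 5:2 ⇒ D = (15/56, 41/56)
2·[XTZ] = -3, 2·[DTR] = 41/56
[XTZ]:[DTR] = -3:41/56 = -168/41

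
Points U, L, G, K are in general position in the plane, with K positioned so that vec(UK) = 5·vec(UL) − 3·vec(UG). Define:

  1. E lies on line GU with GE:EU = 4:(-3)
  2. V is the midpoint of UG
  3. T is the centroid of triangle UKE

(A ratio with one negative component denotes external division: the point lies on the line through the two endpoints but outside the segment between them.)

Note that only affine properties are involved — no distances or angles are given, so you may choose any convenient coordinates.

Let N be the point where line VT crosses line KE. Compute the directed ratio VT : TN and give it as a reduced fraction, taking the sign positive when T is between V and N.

Assign U = (0, 0), L = (1, 0), G = (0, 1), K = (5, -3) — the answer is frame-independent, so this choice is without loss of generality.
1. E lies on line GU with GE:EU = 4:(-3) ⇒ E = (0, -3)
2. V is the midpoint of UG ⇒ V = (0, 1/2)
3. T is the centroid of triangle UKE ⇒ T = (5/3, -2)
line VT meets KE at N = (7/3, -3)
T = V + t·(N−V) with t = 5/7, so VT:TN = 5/7:2/7

VT:TN = 5/2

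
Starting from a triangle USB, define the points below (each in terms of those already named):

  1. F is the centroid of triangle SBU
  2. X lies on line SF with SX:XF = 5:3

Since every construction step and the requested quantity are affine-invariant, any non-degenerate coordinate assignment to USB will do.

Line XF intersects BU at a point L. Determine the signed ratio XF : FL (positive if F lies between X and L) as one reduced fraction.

Set U = (0, 0), S = (1, 0), B = (0, 1); any affine frame gives the same invariant.
1. F is the centroid of triangle SBU ⇒ F = (1/3, 1/3)
2. X lies on line SF with SX:XF = 5:3 ⇒ X = (7/12, 5/24)
line XF meets BU at L = (0, 1/2)
F = X + t·(L−X) with t = 3/7, so XF:FL = 3/7:4/7

XF:FL = 3/4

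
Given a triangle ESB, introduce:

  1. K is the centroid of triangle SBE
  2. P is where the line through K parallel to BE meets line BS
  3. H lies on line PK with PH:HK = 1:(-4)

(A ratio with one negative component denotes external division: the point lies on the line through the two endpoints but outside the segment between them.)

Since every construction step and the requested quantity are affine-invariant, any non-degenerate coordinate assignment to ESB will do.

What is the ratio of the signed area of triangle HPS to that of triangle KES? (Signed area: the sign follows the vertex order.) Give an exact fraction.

Assign E = (0, 0), S = (1, 0), B = (0, 1) — the answer is frame-independent, so this choice is without loss of generality.
1. K is the centroid of triangle SBE ⇒ K = (1/3, 1/3)
2. P is where the line through K parallel to BE meets line BS ⇒ P = (1/3, 2/3)
3. H lies on line PK with PH:HK = 1:(-4) ⇒ H = (1/3, 7/9)
2·[HPS] = 2/27, 2·[KES] = 1/3
[HPS]:[KES] = 2/27:1/3 = 2/9

[HPS]:[KES] = 2/9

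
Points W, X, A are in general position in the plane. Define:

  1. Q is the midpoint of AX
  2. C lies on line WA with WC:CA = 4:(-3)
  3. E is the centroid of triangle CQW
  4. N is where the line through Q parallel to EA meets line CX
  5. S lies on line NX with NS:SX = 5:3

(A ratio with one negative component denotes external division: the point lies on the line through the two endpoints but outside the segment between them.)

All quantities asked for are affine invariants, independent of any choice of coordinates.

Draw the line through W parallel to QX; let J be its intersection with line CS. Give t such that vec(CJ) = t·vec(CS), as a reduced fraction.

t = 112/75

Set W = (0, 0), X = (1, 0), A = (0, 1); any affine frame gives the same invariant.
1. Q is the midpoint of AX ⇒ Q = (1/2, 1/2)
2. C lies on line WA with WC:CA = 4:(-3) ⇒ C = (0, 4)
3. E is the centroid of triangle CQW ⇒ E = (1/6, 3/2)
4. N is where the line through Q parallel to EA meets line CX ⇒ N = (5/7, 8/7)
5. S lies on line NX with NS:SX = 5:3 ⇒ S = (25/28, 3/7)
through W parallel to QX: direction (1/2, -1/2); meets CS at J = (4/3, -4/3)
J = C + t·(S−C) with t = 112/75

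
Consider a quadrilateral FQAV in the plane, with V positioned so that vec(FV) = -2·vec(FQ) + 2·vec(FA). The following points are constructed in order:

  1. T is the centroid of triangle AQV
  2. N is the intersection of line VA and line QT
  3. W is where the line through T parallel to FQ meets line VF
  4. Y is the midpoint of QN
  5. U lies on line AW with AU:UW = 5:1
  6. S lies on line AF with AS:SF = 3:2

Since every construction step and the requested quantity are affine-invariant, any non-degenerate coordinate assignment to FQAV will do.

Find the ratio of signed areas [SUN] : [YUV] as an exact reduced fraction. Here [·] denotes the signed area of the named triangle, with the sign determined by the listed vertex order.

[SUN]:[YUV] = 38/65

Set F = (0, 0), Q = (1, 0), A = (0, 1), V = (-2, 2); any affine frame gives the same invariant.
1. T is the centroid of triangle AQV ⇒ T = (-1/3, 1)
2. N is the intersection of line VA and line QT ⇒ N = (-1, 3/2)
3. W is where the line through T parallel to FQ meets line VF ⇒ W = (-1, 1)
4. Y is the midpoint of QN ⇒ Y = (0, 3/4)
5. U lies on line AW with AU:UW = 5:1 ⇒ U = (-5/6, 1)
6. S lies on line AF with AS:SF = 3:2 ⇒ S = (0, 2/5)
2·[SUN] = -19/60, 2·[YUV] = -13/24
[SUN]:[YUV] = -19/60:-13/24 = 38/65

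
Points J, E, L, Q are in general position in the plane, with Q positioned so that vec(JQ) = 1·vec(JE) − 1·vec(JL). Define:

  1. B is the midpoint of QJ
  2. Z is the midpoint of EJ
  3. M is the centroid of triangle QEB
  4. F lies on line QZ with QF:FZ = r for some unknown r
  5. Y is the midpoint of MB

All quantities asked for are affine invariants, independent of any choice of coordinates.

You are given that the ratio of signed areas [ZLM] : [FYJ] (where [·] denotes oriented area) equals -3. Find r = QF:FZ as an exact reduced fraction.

Work in coordinates with J = (0, 0), E = (1, 0), L = (0, 1), Q = (1, -1).
1. B is the midpoint of QJ ⇒ B = (1/2, -1/2)
2. Z is the midpoint of EJ ⇒ Z = (1/2, 0)
3. M is the centroid of triangle QEB ⇒ M = (5/6, -1/2)
4. With QF:FZ = r, write λ = r/(r+1) so F = Q + λ·(Z−Q); F is affine-linear in λ
5. Y is the midpoint of MB ⇒ Y = (2/3, -1/2)
Every point depending on F is an affine combination of F and λ-independent points, so each such coordinate is linear in λ; the λ² term in each signed area is a multiple of (Z−Q)×(Z−Q) = 0, so 2·[ZLM] and 2·[FYJ] are each linear in λ. Evaluating at λ=0 and λ=1:
  2·[ZLM] = -1/12,   2·[FYJ] = -5/12·λ + 1/6
So [ZLM]:[FYJ] = (-1/12) / (-5/12·λ + 1/6). Setting this equal to -3:
  -1/12 = -3·(-5/12·λ + 1/6)  ⇒  λ = 1/3
Then r = λ/(1−λ) = (1/3)/(2/3) = 1/2. Check: with r = 1/2, F = (5/6, -2/3) and [ZLM]:[FYJ] = -3 as required.

r = 1/2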